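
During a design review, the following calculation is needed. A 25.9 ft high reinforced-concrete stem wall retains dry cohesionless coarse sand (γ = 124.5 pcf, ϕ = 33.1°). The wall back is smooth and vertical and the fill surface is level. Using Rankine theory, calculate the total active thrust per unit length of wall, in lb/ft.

12300 lb/ft

K_a = tan²(45° − φ/2) = 0.2936.
P_a = ½ K_a γ H² = 0.5 × 0.2936 × 124.5 × 25.9² = 12260 lb/ft.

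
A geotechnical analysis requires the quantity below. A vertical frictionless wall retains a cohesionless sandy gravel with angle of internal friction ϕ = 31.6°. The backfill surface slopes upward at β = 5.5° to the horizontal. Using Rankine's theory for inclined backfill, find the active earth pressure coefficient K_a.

0.316

K_a = cos β · (cos β − √(cos²β − cos²φ)) / (cos β + √(cos²β − cos²φ)).
cos β = 0.9954, cos φ = 0.8517, √(cos²β − cos²φ) = 0.5151.
K_a = 0.9954 × (0.9954 − 0.5151)/(0.9954 + 0.5151) = 0.3165.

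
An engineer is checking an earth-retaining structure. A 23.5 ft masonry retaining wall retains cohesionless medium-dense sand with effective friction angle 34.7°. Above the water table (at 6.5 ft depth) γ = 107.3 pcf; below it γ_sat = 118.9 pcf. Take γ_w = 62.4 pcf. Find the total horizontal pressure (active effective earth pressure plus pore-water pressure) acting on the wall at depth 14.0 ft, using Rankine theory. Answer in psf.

776 psf

K_a = (1 − sin φ)/(1 + sin φ) = 0.2745.
γ' = 118.9 − 62.4 = 56.50 pcf.
Effective vertical stress at 14.0 ft: σ'_v = 107.3×6.5 + 56.50×7.50 = 1121 psf.
σ'_h = K_a σ'_v = 0.2745 × 1121 = 307.7 psf; u = γ_w × 7.50 = 468.0 psf.
Total σ_h = 307.7 + 468.0 = 775.7 psf.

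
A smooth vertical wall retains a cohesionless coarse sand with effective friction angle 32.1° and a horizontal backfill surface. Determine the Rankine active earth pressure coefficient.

K_a = tan²(45° − φ/2) = tan²(28.95°) = 0.3060.

0.306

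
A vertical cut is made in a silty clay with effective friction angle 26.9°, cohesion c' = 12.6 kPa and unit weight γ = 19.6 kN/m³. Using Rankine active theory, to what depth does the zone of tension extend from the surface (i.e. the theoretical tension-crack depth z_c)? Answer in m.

2.09 m

K_a = tan²(45° − 26.9°/2) = 0.3770; √K_a = 0.6140.
The active pressure is zero where K_a γ z = 2c√K_a, so z_c = 2c/(γ√K_a) = 2×12.6/(19.6×0.6140) = 2.094 m.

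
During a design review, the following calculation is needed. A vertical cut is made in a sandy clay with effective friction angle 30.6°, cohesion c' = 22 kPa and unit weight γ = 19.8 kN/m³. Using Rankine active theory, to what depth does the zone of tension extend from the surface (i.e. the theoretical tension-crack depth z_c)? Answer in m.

K_a = tan²(45° − 30.6°/2) = 0.3253; √K_a = 0.5704.
The active pressure is zero where K_a γ z = 2c√K_a, so z_c = 2c/(γ√K_a) = 2×22/(19.8×0.5704) = 3.896 m.

3.90 m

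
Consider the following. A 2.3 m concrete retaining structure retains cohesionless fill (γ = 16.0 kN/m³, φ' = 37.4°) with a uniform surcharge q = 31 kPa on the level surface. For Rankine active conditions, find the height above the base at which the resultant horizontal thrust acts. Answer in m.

K_a = 0.2443.
Triangular part P₁ = ½K_aγH² = 10.34 at H/3 = 0.7667 m; rectangular part P₂ = K_a q H = 17.42 at H/2 = 1.150 m.
ȳ = (P₁·0.7667 + P₂·1.150)/(P₁+P₂) = 1.007 m.

1.01 m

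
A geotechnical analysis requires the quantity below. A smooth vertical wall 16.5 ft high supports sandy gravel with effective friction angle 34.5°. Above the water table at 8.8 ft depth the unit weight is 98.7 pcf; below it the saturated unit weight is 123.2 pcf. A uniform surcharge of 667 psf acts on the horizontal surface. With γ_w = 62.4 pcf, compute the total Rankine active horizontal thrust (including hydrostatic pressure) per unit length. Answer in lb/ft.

8300 lb/ft

K_a = tan²(45° − φ/2) = 0.2768.
γ' = 123.2 − 62.4 = 60.80 pcf. h₂ = H − d_w = 7.7 ft.
σ'_h: at surface K_a·q = 184.6; at WT K_a(q+γd_w) = 425.1; at base K_a(q+γd_w+γ'h₂) = 554.6 psf.
P₁ = ½(184.6+425.1)×8.8 = 2683; P₂ = ½(425.1+554.6)×7.7 = 3772; P_w = ½γ_w h₂² = 1850.
Total = 2683+3772+1850 = 8304 lb/ft.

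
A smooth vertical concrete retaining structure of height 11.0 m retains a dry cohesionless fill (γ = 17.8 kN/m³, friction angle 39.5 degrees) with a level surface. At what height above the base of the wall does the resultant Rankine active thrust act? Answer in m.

K_a = 0.2224.
The pressure distribution is triangular, so the resultant acts at H/3 above the base = 11.0/3 = 3.667 m.

3.67 m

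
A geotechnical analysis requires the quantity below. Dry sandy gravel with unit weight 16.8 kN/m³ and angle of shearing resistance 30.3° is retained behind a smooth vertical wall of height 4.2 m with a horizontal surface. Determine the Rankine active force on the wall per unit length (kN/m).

K_a = tan²(45° − φ/2) = 0.3293.
P_a = ½ K_a γ H² = 0.5 × 0.3293 × 16.8 × 4.2² = 48.80 kN/m.

48.8 kN/m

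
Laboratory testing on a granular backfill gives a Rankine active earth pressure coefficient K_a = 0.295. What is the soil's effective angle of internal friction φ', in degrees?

33.0°

K_a = tan²(45° − φ/2) ⇒ 45° − φ/2 = arctan(√0.295) = 28.51°.
φ = 2(45° − 28.51°) = 32.98°.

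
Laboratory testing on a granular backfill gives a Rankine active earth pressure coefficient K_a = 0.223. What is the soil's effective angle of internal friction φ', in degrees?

39.4°

K_a = tan²(45° − φ/2) ⇒ 45° − φ/2 = arctan(√0.223) = 25.28°.
φ = 2(45° − 25.28°) = 39.44°.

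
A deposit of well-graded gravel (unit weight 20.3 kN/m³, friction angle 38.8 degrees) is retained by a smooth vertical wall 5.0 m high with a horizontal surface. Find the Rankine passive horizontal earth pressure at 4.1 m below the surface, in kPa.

K_p = (1 + sin φ)/(1 − sin φ) = 4.356.
σ_h = K_p γ z = 4.356 × 20.3 × 4.1 = 362.6 kPa.

363 kPa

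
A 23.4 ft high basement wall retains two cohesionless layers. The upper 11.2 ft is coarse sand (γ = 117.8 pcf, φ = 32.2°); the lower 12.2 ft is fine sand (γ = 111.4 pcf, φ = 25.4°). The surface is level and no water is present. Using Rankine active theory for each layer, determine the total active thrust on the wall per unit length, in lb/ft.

12000 lb/ft

K_a1 = tan²(45°−32.2°/2) = 0.3047; K_a2 = tan²(45°−25.4°/2) = 0.3996.
Layer 1: σ at base = K_a1 γ₁ h₁ = 402.1 psf; P₁ = ½×402.1×11.2 = 2252.
Layer 2: σ_v at top = γ₁h₁ = 1319; σ_h top = K_a2×1319 = 527.3; σ_h base = K_a2×(1319+111.4×12.2) = 1070.
P₂ = ½(527.3+1070)×12.2 = 9746. Total P_a = 2252+9746 = 12000 lb/ft.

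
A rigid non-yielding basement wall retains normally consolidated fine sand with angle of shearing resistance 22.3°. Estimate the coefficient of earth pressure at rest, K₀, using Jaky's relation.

0.621

K₀ = 1 − sin φ' = 1 − sin 22.3° = 0.6205.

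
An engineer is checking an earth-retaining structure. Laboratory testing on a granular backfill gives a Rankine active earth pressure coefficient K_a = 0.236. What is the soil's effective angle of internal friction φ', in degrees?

38.2°

K_a = tan²(45° − φ/2) ⇒ 45° − φ/2 = arctan(√0.236) = 25.91°.
φ = 2(45° − 25.91°) = 38.18°.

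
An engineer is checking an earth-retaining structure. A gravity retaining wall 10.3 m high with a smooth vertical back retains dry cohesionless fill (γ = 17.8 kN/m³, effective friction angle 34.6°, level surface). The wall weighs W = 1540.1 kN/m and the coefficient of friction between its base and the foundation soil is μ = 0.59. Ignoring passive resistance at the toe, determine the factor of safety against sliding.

3.49

K_a = tan²(45° − 34.6°/2) = 0.2756.
P_a = ½K_aγH² = 0.5×0.2756×17.8×10.3² = 260.3 kN/m, acting at H/3 = 3.433 m above the base.
FS_sliding = μW / P_a = 0.59×1540.1 / 260.3 = 3.491.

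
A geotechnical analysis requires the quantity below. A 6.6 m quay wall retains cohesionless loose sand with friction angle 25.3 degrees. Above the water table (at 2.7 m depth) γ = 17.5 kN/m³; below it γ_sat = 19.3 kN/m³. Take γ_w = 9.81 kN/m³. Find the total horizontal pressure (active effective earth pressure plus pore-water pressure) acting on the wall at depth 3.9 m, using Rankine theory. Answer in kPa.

K_a = (1 − sin φ)/(1 + sin φ) = 0.4012.
γ' = 19.3 − 9.81 = 9.490 kN/m³.
Effective vertical stress at 3.9 m: σ'_v = 17.5×2.7 + 9.490×1.20 = 58.64 kPa.
σ'_h = K_a σ'_v = 0.4012 × 58.64 = 23.52 kPa; u = γ_w × 1.20 = 11.77 kPa.
Total σ_h = 23.52 + 11.77 = 35.30 kPa.

35.3 kPa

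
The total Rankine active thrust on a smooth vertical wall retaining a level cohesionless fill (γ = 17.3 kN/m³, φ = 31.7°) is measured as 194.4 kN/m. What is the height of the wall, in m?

K_a = 0.3111. P_a = ½ K_a γ H² ⇒ H = √(2P_a/(K_a γ)).
H = √(2×194.4/(0.3111×17.3)) = 8.500 m.

8.50 m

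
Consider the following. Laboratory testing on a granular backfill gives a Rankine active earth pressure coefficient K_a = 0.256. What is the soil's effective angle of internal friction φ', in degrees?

36.3°

K_a = tan²(45° − φ/2) ⇒ 45° − φ/2 = arctan(√0.256) = 26.84°.
φ = 2(45° − 26.84°) = 36.32°.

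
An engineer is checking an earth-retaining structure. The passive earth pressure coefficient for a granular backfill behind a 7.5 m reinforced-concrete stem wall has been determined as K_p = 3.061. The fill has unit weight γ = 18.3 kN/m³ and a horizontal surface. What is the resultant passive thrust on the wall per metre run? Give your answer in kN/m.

P = ½ K_p γ H² = 0.5 × 3.061 × 18.3 × 7.5² = 1575 kN/m.

1580 kN/m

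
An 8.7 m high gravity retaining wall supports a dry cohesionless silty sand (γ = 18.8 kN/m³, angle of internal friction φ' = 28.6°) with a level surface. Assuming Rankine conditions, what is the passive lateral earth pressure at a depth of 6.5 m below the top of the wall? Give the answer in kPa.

347 kPa

K_p = (1 + sin φ)/(1 − sin φ) = 2.837.
σ_h = K_p γ z = 2.837 × 18.8 × 6.5 = 346.6 kPa.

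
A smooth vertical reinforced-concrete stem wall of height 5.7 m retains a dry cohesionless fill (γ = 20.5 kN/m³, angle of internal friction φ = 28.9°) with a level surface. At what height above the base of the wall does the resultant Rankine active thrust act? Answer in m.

1.90 m

K_a = 0.3484.
The pressure distribution is triangular, so the resultant acts at H/3 above the base = 5.7/3 = 1.900 m.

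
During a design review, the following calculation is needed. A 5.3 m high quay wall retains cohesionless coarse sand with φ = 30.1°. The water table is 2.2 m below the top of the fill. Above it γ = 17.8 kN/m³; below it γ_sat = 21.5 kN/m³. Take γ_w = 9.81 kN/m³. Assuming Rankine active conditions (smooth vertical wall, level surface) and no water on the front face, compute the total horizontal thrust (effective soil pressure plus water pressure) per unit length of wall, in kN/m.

K_a = tan²(45° − φ/2) = 0.3320.
γ' = 21.5 − 9.81 = 11.69 kN/m³. Depth below WT = 3.1 m.
σ'_h at WT = K_a γ d_w = 13.00 kPa; at base = 13.00 + K_a γ' × 3.1 = 25.03 kPa.
P₁ (0–2.2 m) = ½×13.00×2.2 = 14.30. P₂ (2.2–5.3 m) = ½(13.00+25.03)×3.1 = 58.95.
P_w = ½ γ_w h₂² = 0.5×9.81×3.1² = 47.14. Total = 14.30+58.95+47.14 = 120.4 kN/m.

120 kN/m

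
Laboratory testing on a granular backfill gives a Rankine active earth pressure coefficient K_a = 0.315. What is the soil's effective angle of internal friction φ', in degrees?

31.4°

K_a = tan²(45° − φ/2) ⇒ 45° − φ/2 = arctan(√0.315) = 29.30°.
φ = 2(45° − 29.30°) = 31.39°.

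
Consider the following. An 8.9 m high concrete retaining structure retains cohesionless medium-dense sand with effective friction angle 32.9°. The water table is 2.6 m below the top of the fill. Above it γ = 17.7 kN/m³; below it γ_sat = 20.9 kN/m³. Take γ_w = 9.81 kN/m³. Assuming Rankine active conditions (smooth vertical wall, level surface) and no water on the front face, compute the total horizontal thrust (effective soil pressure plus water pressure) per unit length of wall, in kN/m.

363 kN/m

K_a = tan²(45° − φ/2) = 0.2960.
γ' = 20.9 − 9.81 = 11.09 kN/m³. Depth below WT = 6.3 m.
σ'_h at WT = K_a γ d_w = 13.62 kPa; at base = 13.62 + K_a γ' × 6.3 = 34.31 kPa.
P₁ (0–2.6 m) = ½×13.62×2.6 = 17.71. P₂ (2.6–8.9 m) = ½(13.62+34.31)×6.3 = 151.0.
P_w = ½ γ_w h₂² = 0.5×9.81×6.3² = 194.7. Total = 17.71+151.0+194.7 = 363.4 kN/m.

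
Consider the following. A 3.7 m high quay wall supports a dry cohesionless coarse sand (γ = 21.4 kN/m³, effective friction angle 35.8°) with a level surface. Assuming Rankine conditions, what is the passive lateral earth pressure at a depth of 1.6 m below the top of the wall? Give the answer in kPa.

K_p = (1 + sin φ)/(1 − sin φ) = 3.819.
σ_h = K_p γ z = 3.819 × 21.4 × 1.6 = 130.8 kPa.

131 kPa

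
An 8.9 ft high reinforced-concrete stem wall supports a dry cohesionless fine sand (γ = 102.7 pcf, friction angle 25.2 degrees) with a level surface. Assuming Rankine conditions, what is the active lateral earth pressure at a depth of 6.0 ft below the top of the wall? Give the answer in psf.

K_a = (1 − sin φ)/(1 + sin φ) = 0.4027.
σ_h = K_a γ z = 0.4027 × 102.7 × 6.0 = 248.2 psf.

248 psf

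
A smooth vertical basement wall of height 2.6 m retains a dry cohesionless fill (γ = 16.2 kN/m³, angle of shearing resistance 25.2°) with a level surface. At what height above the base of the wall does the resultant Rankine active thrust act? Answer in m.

0.867 m

K_a = 0.4027.
The pressure distribution is triangular, so the resultant acts at H/3 above the base = 2.6/3 = 0.8667 m.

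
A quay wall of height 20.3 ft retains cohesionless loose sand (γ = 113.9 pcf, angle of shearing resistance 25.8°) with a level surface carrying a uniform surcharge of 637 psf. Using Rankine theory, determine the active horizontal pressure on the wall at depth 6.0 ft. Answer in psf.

K_a = (1 − sin φ)/(1 + sin φ) = 0.3935.
σ_v = γz + q = 113.9 × 6.0 + 637 = 1320 psf.
σ_h = K_a σ_v = 0.3935 × 1320 = 519.6 psf.

520 psf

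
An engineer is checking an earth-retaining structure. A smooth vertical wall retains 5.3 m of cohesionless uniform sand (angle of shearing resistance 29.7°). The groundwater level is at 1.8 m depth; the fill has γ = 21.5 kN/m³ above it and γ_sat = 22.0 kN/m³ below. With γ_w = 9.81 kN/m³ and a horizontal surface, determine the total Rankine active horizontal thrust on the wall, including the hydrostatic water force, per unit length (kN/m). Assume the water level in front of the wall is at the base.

K_a = tan²(45° − φ/2) = 0.3374.
γ' = 22.0 − 9.81 = 12.19 kN/m³. Depth below WT = 3.5 m.
σ'_h at WT = K_a γ d_w = 13.06 kPa; at base = 13.06 + K_a γ' × 3.5 = 27.45 kPa.
P₁ (0–1.8 m) = ½×13.06×1.8 = 11.75. P₂ (1.8–5.3 m) = ½(13.06+27.45)×3.5 = 70.89.
P_w = ½ γ_w h₂² = 0.5×9.81×3.5² = 60.09. Total = 11.75+70.89+60.09 = 142.7 kN/m.

143 kN/m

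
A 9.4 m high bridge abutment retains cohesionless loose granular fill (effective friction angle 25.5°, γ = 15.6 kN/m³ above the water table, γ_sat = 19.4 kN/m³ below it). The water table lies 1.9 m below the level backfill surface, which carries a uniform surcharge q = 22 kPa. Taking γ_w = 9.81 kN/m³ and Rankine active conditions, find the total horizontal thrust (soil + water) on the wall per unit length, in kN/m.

K_a = tan²(45° − φ/2) = 0.3981.
γ' = 19.4 − 9.81 = 9.590 kN/m³. h₂ = H − d_w = 7.5 m.
σ'_h: at surface K_a·q = 8.758; at WT K_a(q+γd_w) = 20.56; at base K_a(q+γd_w+γ'h₂) = 49.19 kPa.
P₁ = ½(8.758+20.56)×1.9 = 27.85; P₂ = ½(20.56+49.19)×7.5 = 261.6; P_w = ½γ_w h₂² = 275.9.
Total = 27.85+261.6+275.9 = 565.3 kN/m.

565 kN/m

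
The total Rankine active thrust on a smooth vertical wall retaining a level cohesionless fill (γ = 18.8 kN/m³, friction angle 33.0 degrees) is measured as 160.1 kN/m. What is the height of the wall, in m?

K_a = 0.2948. P_a = ½ K_a γ H² ⇒ H = √(2P_a/(K_a γ)).
H = √(2×160.1/(0.2948×18.8)) = 7.601 m.

7.60 m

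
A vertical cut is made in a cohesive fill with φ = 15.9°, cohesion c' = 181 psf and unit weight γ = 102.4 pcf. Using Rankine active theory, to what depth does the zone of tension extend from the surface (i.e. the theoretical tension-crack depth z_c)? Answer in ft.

K_a = tan²(45° − 15.9°/2) = 0.5699; √K_a = 0.7549.
The active pressure is zero where K_a γ z = 2c√K_a, so z_c = 2c/(γ√K_a) = 2×181/(102.4×0.7549) = 4.683 ft.

4.68 ft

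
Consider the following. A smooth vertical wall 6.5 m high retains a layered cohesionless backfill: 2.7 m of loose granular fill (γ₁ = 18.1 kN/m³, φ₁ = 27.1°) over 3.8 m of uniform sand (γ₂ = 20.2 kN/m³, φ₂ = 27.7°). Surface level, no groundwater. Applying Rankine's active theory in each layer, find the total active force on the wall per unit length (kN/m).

K_a1 = tan²(45°−27.1°/2) = 0.3741; K_a2 = tan²(45°−27.7°/2) = 0.3653.
Layer 1: σ at base = K_a1 γ₁ h₁ = 18.28 kPa; P₁ = ½×18.28×2.7 = 24.68.
Layer 2: σ_v at top = γ₁h₁ = 48.87; σ_h top = K_a2×48.87 = 17.85; σ_h base = K_a2×(48.87+20.2×3.8) = 45.90.
P₂ = ½(17.85+45.90)×3.8 = 121.1. Total P_a = 24.68+121.1 = 145.8 kN/m.

146 kN/m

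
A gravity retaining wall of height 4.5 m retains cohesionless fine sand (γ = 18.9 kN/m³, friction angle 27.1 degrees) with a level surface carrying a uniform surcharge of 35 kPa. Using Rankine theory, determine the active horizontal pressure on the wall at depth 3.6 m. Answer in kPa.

38.5 kPa

K_a = (1 − sin φ)/(1 + sin φ) = 0.3741.
σ_v = γz + q = 18.9 × 3.6 + 35 = 103.0 kPa.
σ_h = K_a σ_v = 0.3741 × 103.0 = 38.54 kPa.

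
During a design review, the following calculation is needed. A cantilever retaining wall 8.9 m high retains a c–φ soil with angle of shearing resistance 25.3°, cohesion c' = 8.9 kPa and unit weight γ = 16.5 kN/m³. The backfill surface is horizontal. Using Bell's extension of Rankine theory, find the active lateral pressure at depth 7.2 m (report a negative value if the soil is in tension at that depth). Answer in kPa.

K_a = (1 − sin φ)/(1 + sin φ) = 0.4012.
σ_a = K_a γ z − 2c√K_a = 0.4012×16.5×7.2 − 2×8.9×0.6334 = 36.39 kPa.

36.4 kPa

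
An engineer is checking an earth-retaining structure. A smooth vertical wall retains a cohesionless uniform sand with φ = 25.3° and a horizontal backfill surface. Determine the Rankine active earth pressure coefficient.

0.401

K_a = tan²(45° − φ/2) = tan²(32.35°) = 0.4012.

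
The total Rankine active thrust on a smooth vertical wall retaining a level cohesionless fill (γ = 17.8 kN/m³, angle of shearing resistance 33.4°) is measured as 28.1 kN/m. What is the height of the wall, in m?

K_a = 0.2899. P_a = ½ K_a γ H² ⇒ H = √(2P_a/(K_a γ)).
H = √(2×28.1/(0.2899×17.8)) = 3.300 m.

3.30 m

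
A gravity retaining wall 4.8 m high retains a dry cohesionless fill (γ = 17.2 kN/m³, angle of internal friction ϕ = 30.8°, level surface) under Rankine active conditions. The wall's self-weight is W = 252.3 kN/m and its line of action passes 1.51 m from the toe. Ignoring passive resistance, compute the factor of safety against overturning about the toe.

K_a = tan²(45° − 30.8°/2) = 0.3227.
P_a = ½K_aγH² = 0.5×0.3227×17.2×4.8² = 63.94 kN/m, acting at H/3 = 1.600 m above the base.
Overturning moment M_o = P_a × H/3 = 63.94 × 1.600 = 102.3.
Resisting moment M_r = W × 1.51 = 252.3 × 1.51 = 381.0.
FS_overturning = M_r/M_o = 381.0/102.3 = 3.724.

3.72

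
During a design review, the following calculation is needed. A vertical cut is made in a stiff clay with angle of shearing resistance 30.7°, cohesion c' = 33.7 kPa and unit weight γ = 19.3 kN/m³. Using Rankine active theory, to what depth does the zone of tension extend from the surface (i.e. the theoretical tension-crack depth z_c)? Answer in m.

6.13 m

K_a = tan²(45° − 30.7°/2) = 0.3240; √K_a = 0.5692.
The active pressure is zero where K_a γ z = 2c√K_a, so z_c = 2c/(γ√K_a) = 2×33.7/(19.3×0.5692) = 6.135 m.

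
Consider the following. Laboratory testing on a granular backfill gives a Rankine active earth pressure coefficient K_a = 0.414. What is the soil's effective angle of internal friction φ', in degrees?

24.5°

K_a = tan²(45° − φ/2) ⇒ 45° − φ/2 = arctan(√0.414) = 32.76°.
φ = 2(45° − 32.76°) = 24.48°.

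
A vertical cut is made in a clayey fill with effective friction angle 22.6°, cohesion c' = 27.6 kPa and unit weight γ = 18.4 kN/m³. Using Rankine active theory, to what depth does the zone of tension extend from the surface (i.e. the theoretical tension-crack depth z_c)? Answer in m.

4.50 m

K_a = tan²(45° − 22.6°/2) = 0.4448; √K_a = 0.6669.
The active pressure is zero where K_a γ z = 2c√K_a, so z_c = 2c/(γ√K_a) = 2×27.6/(18.4×0.6669) = 4.498 m.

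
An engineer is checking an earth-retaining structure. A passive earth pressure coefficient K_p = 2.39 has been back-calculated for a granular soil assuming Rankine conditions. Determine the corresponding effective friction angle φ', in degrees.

K_p = (1+sin φ)/(1−sin φ) ⇒ sin φ = (K_p − 1)/(K_p + 1) = 0.4100.
φ = arcsin(0.4100) = 24.21°.

24.2°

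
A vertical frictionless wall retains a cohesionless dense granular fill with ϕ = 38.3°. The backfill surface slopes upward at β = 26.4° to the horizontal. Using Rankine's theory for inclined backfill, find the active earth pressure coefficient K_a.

0.313

K_a = cos β · (cos β − √(cos²β − cos²φ)) / (cos β + √(cos²β − cos²φ)).
cos β = 0.8957, cos φ = 0.7848, √(cos²β − cos²φ) = 0.4318.
K_a = 0.8957 × (0.8957 − 0.4318)/(0.8957 + 0.4318) = 0.3130.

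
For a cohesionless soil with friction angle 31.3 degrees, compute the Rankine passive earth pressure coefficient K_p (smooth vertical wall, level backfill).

K_p = (1 + sin φ)/(1 − sin φ) = tan²(45° + 31.3°/2) = 3.162.

3.16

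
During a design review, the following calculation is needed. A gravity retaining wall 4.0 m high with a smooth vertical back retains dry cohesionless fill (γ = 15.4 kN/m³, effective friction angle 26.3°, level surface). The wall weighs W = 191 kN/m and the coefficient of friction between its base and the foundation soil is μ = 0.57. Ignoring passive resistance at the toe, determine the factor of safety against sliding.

2.29

K_a = tan²(45° − 26.3°/2) = 0.3859.
P_a = ½K_aγH² = 0.5×0.3859×15.4×4.0² = 47.55 kN/m, acting at H/3 = 1.333 m above the base.
FS_sliding = μW / P_a = 0.57×191 / 47.55 = 2.290.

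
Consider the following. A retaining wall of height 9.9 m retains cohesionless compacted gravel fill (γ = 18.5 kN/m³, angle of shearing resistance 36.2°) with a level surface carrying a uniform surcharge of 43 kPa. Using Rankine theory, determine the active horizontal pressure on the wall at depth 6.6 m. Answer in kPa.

K_a = (1 − sin φ)/(1 + sin φ) = 0.2574.
σ_v = γz + q = 18.5 × 6.6 + 43 = 165.1 kPa.
σ_h = K_a σ_v = 0.2574 × 165.1 = 42.49 kPa.

42.5 kPa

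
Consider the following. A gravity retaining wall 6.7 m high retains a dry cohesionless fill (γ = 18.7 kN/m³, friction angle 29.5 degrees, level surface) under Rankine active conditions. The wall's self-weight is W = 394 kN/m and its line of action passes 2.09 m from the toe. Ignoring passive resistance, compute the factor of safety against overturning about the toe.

K_a = tan²(45° − 29.5°/2) = 0.3401.
P_a = ½K_aγH² = 0.5×0.3401×18.7×6.7² = 142.7 kN/m, acting at H/3 = 2.233 m above the base.
Overturning moment M_o = P_a × H/3 = 142.7 × 2.233 = 318.8.
Resisting moment M_r = W × 2.09 = 394 × 2.09 = 823.5.
FS_overturning = M_r/M_o = 823.5/318.8 = 2.583.

2.58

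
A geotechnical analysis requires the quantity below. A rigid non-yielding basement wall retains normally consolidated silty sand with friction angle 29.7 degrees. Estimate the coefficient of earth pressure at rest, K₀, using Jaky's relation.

K₀ = 1 − sin φ' = 1 − sin 29.7° = 0.5045.

0.505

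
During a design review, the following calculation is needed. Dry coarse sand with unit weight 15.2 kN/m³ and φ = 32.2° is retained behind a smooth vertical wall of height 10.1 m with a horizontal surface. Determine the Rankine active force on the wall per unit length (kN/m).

K_a = tan²(45° − φ/2) = 0.3047.
P_a = ½ K_a γ H² = 0.5 × 0.3047 × 15.2 × 10.1² = 236.3 kN/m.

236 kN/m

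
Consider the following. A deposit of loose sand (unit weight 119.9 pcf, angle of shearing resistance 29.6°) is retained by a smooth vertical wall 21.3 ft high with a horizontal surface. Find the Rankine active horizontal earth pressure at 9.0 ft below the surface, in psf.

366 psf

K_a = (1 − sin φ)/(1 + sin φ) = 0.3387.
σ_h = K_a γ z = 0.3387 × 119.9 × 9.0 = 365.5 psf.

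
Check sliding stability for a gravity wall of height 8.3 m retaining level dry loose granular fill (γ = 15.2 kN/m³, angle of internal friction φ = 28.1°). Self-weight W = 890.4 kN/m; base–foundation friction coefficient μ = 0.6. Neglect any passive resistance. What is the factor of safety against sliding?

K_a = tan²(45° − 28.1°/2) = 0.3596.
P_a = ½K_aγH² = 0.5×0.3596×15.2×8.3² = 188.3 kN/m, acting at H/3 = 2.767 m above the base.
FS_sliding = μW / P_a = 0.6×890.4 / 188.3 = 2.838.

2.84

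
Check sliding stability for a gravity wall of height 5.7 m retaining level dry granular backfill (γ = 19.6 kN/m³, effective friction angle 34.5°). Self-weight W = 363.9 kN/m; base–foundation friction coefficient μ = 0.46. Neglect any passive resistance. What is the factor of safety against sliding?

1.90

K_a = tan²(45° − 34.5°/2) = 0.2768.
P_a = ½K_aγH² = 0.5×0.2768×19.6×5.7² = 88.14 kN/m, acting at H/3 = 1.900 m above the base.
FS_sliding = μW / P_a = 0.46×363.9 / 88.14 = 1.899.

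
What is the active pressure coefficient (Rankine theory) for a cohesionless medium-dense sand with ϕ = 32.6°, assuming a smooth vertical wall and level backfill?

0.300

K_a = (1 − sin φ)/(1 + sin φ) = (1 − sin 32.6°)/(1 + sin 32.6°) = 0.2997.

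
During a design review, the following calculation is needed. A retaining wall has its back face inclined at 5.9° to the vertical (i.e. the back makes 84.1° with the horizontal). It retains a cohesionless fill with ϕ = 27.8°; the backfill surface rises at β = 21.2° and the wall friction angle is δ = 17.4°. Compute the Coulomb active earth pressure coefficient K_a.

K_a = sin²(α+φ) / [sin²α · sin(α−δ) · (1 + √{sin(φ+δ)sin(φ−β) / (sin(α−δ)sin(α+β))})²].
With α = 84.1°, φ = 27.8°, δ = 17.4°, β = 21.2°: K_a = 0.5576.

0.558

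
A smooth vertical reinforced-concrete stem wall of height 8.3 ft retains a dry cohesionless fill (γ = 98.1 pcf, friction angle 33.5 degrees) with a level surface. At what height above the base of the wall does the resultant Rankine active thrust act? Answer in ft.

K_a = 0.2887.
The pressure distribution is triangular, so the resultant acts at H/3 above the base = 8.3/3 = 2.767 ft.

2.77 ft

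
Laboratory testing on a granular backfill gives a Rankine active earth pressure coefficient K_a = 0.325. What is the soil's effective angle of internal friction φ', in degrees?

30.6°

K_a = tan²(45° − φ/2) ⇒ 45° − φ/2 = arctan(√0.325) = 29.69°.
φ = 2(45° − 29.69°) = 30.63°.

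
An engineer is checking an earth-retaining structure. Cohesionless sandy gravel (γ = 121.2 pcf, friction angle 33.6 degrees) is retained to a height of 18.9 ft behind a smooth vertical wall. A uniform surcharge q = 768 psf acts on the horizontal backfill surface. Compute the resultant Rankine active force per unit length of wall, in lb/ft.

10400 lb/ft

K_a = tan²(45° − φ/2) = 0.2875.
Soil triangle: ½ K_a γ H² = 0.5×0.2875×121.2×18.9² = 6224 lb/ft.
Surcharge rectangle: K_a q H = 0.2875×768×18.9 = 4173 lb/ft.
Total = 6224 + 4173 = 10400 lb/ft.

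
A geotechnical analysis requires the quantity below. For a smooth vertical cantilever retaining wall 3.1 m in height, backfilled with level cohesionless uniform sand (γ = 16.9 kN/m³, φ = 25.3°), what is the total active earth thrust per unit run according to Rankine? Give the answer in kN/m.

32.6 kN/m

K_a = tan²(45° − φ/2) = 0.4012.
P_a = ½ K_a γ H² = 0.5 × 0.4012 × 16.9 × 3.1² = 32.58 kN/m.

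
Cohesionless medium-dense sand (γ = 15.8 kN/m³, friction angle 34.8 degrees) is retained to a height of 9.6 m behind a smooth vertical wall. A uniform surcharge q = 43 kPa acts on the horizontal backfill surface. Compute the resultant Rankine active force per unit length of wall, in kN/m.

K_a = tan²(45° − φ/2) = 0.2733.
Soil triangle: ½ K_a γ H² = 0.5×0.2733×15.8×9.6² = 199.0 kN/m.
Surcharge rectangle: K_a q H = 0.2733×43×9.6 = 112.8 kN/m.
Total = 199.0 + 112.8 = 311.8 kN/m.

312 kN/m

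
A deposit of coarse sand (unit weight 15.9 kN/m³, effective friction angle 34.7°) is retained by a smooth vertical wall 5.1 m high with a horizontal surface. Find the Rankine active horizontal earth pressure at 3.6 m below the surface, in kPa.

15.7 kPa

K_a = (1 − sin φ)/(1 + sin φ) = 0.2745.
σ_h = K_a γ z = 0.2745 × 15.9 × 3.6 = 15.71 kPa.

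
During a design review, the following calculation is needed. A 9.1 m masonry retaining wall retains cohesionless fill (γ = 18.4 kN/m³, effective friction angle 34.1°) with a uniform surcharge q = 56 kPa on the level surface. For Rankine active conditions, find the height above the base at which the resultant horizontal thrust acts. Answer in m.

3.64 m

K_a = 0.2815.
Triangular part P₁ = ½K_aγH² = 214.5 at H/3 = 3.033 m; rectangular part P₂ = K_a q H = 143.5 at H/2 = 4.550 m.
ȳ = (P₁·3.033 + P₂·4.550)/(P₁+P₂) = 3.641 m.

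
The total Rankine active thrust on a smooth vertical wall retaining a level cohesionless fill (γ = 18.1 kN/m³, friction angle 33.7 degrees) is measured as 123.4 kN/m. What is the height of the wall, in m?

K_a = 0.2863. P_a = ½ K_a γ H² ⇒ H = √(2P_a/(K_a γ)).
H = √(2×123.4/(0.2863×18.1)) = 6.901 m.

6.90 m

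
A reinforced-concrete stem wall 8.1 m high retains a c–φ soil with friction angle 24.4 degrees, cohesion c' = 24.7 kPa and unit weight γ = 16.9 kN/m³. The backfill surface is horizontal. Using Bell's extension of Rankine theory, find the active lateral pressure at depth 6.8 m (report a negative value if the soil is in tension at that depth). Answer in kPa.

15.9 kPa

K_a = (1 − sin φ)/(1 + sin φ) = 0.4153.
σ_a = K_a γ z − 2c√K_a = 0.4153×16.9×6.8 − 2×24.7×0.6445 = 15.89 kPa.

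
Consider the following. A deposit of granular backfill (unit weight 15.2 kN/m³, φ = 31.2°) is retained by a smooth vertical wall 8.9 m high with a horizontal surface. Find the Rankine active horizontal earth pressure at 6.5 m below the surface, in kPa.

K_a = (1 − sin φ)/(1 + sin φ) = 0.3175.
σ_h = K_a γ z = 0.3175 × 15.2 × 6.5 = 31.37 kPa.

31.4 kPa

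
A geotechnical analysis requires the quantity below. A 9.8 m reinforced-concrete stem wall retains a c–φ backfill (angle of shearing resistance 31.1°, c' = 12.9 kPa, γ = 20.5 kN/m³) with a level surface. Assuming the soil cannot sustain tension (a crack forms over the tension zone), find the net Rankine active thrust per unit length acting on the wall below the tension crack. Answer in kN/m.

187 kN/m

K_a = 0.3188; √K_a = 0.5646.
Tension-crack depth z_c = 2c/(γ√K_a) = 2×12.9/(20.5×0.5646) = 2.229 m.
σ_a at base = K_a γ H − 2c√K_a = 0.3188×20.5×9.8 − 2×12.9×0.5646 = 49.48 kPa.
P_a = ½ × 49.48 × (H − z_c) = 0.5×49.48×7.571 = 187.3 kN/m.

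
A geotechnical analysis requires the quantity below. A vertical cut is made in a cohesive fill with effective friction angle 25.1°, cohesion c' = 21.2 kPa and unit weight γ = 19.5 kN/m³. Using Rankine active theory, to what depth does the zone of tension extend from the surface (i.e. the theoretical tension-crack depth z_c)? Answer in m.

K_a = tan²(45° − 25.1°/2) = 0.4043; √K_a = 0.6358.
The active pressure is zero where K_a γ z = 2c√K_a, so z_c = 2c/(γ√K_a) = 2×21.2/(19.5×0.6358) = 3.420 m.

3.42 m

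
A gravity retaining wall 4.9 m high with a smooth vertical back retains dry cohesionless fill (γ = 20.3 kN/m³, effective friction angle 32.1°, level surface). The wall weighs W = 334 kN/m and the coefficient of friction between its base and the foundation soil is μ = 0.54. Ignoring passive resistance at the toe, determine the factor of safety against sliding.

2.42

K_a = tan²(45° − 32.1°/2) = 0.3060.
P_a = ½K_aγH² = 0.5×0.3060×20.3×4.9² = 74.57 kN/m, acting at H/3 = 1.633 m above the base.
FS_sliding = μW / P_a = 0.54×334 / 74.57 = 2.419.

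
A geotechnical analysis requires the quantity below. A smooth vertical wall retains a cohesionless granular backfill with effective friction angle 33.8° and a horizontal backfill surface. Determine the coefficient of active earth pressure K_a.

K_a = tan²(45° − φ/2) = tan²(28.10°) = 0.2851.

0.285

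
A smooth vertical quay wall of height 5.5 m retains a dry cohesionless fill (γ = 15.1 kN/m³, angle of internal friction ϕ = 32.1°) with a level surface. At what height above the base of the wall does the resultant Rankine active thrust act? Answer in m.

1.83 m

K_a = 0.3060.
The pressure distribution is triangular, so the resultant acts at H/3 above the base = 5.5/3 = 1.833 m.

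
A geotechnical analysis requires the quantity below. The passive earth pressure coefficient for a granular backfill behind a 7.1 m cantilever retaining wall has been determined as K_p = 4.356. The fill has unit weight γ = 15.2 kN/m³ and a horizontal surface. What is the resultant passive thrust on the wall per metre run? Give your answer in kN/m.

1670 kN/m

P = ½ K_p γ H² = 0.5 × 4.356 × 15.2 × 7.1² = 1669 kN/m.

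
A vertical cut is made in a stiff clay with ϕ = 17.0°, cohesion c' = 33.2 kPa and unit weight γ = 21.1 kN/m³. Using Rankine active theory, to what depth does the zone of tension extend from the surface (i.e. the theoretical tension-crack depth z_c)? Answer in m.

4.25 m

K_a = tan²(45° − 17.0°/2) = 0.5475; √K_a = 0.7400.
The active pressure is zero where K_a γ z = 2c√K_a, so z_c = 2c/(γ√K_a) = 2×33.2/(21.1×0.7400) = 4.253 m.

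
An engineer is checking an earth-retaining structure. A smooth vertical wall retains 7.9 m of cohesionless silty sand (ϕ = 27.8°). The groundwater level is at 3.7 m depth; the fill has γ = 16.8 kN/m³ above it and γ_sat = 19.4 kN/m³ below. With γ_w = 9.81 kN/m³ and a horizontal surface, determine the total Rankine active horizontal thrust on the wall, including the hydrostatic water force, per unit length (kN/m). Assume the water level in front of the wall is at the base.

254 kN/m

K_a = tan²(45° − φ/2) = 0.3639.
γ' = 19.4 − 9.81 = 9.590 kN/m³. Depth below WT = 4.2 m.
σ'_h at WT = K_a γ d_w = 22.62 kPa; at base = 22.62 + K_a γ' × 4.2 = 37.28 kPa.
P₁ (0–3.7 m) = ½×22.62×3.7 = 41.85. P₂ (3.7–7.9 m) = ½(22.62+37.28)×4.2 = 125.8.
P_w = ½ γ_w h₂² = 0.5×9.81×4.2² = 86.52. Total = 41.85+125.8+86.52 = 254.2 kN/m.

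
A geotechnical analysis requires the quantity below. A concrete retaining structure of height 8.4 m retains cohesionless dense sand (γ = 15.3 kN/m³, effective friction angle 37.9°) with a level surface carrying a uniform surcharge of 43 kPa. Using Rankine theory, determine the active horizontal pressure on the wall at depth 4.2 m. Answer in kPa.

25.6 kPa

K_a = (1 − sin φ)/(1 + sin φ) = 0.2389.
σ_v = γz + q = 15.3 × 4.2 + 43 = 107.3 kPa.
σ_h = K_a σ_v = 0.2389 × 107.3 = 25.63 kPa.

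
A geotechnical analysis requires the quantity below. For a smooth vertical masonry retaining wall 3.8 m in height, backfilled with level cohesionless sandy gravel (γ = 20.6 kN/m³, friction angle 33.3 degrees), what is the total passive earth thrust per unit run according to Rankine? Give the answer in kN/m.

511 kN/m

K_p = tan²(45° + φ/2) = 3.435.
P_p = ½ K_p γ H² = 0.5 × 3.435 × 20.6 × 3.8² = 510.9 kN/m.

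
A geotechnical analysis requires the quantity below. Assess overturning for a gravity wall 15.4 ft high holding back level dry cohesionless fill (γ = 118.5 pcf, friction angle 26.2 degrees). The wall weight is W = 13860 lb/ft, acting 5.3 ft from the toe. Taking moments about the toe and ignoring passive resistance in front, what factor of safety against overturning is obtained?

K_a = tan²(45° − 26.2°/2) = 0.3874.
P_a = ½K_aγH² = 0.5×0.3874×118.5×15.4² = 5444 lb/ft, acting at H/3 = 5.133 ft above the base.
Overturning moment M_o = P_a × H/3 = 5444 × 5.133 = 27950.
Resisting moment M_r = W × 5.3 = 13860 × 5.3 = 73460.
FS_overturning = M_r/M_o = 73460/27950 = 2.628.

2.63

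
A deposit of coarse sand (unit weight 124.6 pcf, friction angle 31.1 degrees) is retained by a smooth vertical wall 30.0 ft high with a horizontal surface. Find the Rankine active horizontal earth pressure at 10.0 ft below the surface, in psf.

397 psf

K_a = (1 − sin φ)/(1 + sin φ) = 0.3188.
σ_h = K_a γ z = 0.3188 × 124.6 × 10.0 = 397.2 psf.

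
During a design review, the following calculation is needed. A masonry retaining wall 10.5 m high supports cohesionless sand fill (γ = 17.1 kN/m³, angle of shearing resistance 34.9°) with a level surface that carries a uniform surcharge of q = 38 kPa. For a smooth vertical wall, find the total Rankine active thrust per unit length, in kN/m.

365 kN/m

K_a = tan²(45° − φ/2) = 0.2721.
Soil triangle: ½ K_a γ H² = 0.5×0.2721×17.1×10.5² = 256.5 kN/m.
Surcharge rectangle: K_a q H = 0.2721×38×10.5 = 108.6 kN/m.
Total = 256.5 + 108.6 = 365.1 kN/m.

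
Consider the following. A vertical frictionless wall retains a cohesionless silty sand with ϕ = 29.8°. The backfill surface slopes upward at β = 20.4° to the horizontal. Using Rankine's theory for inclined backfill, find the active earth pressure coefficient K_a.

K_a = cos β · (cos β − √(cos²β − cos²φ)) / (cos β + √(cos²β − cos²φ)).
cos β = 0.9373, cos φ = 0.8678, √(cos²β − cos²φ) = 0.3542.
K_a = 0.9373 × (0.9373 − 0.3542)/(0.9373 + 0.3542) = 0.4231.

0.423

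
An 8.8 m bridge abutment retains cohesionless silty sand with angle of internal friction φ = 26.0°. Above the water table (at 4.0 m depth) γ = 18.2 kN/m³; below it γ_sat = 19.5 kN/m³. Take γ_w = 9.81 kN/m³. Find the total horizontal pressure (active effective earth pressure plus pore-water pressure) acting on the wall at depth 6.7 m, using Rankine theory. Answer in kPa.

K_a = (1 − sin φ)/(1 + sin φ) = 0.3905.
γ' = 19.5 − 9.81 = 9.690 kN/m³.
Effective vertical stress at 6.7 m: σ'_v = 18.2×4.0 + 9.690×2.70 = 98.96 kPa.
σ'_h = K_a σ'_v = 0.3905 × 98.96 = 38.64 kPa; u = γ_w × 2.70 = 26.49 kPa.
Total σ_h = 38.64 + 26.49 = 65.13 kPa.

65.1 kPa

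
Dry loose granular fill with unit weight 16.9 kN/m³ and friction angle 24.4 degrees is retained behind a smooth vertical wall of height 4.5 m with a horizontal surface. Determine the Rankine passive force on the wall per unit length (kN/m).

K_p = tan²(45° + φ/2) = 2.408.
P_p = ½ K_p γ H² = 0.5 × 2.408 × 16.9 × 4.5² = 412.0 kN/m.

412 kN/m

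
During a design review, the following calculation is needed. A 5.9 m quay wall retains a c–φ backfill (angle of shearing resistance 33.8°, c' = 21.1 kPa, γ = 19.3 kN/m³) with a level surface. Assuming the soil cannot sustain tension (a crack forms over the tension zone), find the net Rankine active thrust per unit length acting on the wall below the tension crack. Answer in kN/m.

K_a = 0.2851; √K_a = 0.5340.
Tension-crack depth z_c = 2c/(γ√K_a) = 2×21.1/(19.3×0.5340) = 4.095 m.
σ_a at base = K_a γ H − 2c√K_a = 0.2851×19.3×5.9 − 2×21.1×0.5340 = 9.932 kPa.
P_a = ½ × 9.932 × (H − z_c) = 0.5×9.932×1.805 = 8.964 kN/m.

8.96 kN/m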